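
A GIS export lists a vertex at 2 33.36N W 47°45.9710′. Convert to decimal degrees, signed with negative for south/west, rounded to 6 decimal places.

2.556000, -47.766183

Latitude: 33.36′ = 0.556000°; total 2.5560000
N ⇒ keep positive
Lon: 45.971′ = 0.766183°; total 47.7661833
W → negative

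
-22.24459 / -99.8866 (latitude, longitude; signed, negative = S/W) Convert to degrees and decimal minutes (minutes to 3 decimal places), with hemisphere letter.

22° 14.675′ S, 99° 53.196′ W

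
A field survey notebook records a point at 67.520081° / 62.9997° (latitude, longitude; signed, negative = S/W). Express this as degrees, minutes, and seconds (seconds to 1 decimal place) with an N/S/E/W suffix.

67°31′12.3″ N, 62°59′58.9″ E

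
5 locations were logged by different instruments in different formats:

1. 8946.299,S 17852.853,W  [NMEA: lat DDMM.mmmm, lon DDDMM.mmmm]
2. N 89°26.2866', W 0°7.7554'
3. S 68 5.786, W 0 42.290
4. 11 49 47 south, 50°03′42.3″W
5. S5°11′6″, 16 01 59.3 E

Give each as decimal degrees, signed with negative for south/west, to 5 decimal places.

1. -89.77165, -178.88088
2. 89.43811, -0.12926
3. -68.09643, -0.70483
4. -11.82972, -50.06175
5. -5.18500, 16.03314

Point 1:
  Latitude: split at 2 digits → 89° and 46.299′; 89 + 46.299/60 = 89.771650
  hemisphere S, so the sign is −
  Lon: split at 3 digits → 178° and 52.853′; 178 + 52.853/60 = 178.880883
  W → negative
Point 2:
  φ: 89 + 26.2866/60 = 89.438110
  N → positive
  λ: 0 + 7.7554/60 = 0.129257
  W → negative
Point 3:
  Latitude: 5.786′ = 0.096433°; total 68.096433
  hemisphere S, so the sign is −
  Lon: 42.29′ = 0.704833°; total 0.704833
  W → negative
Point 4:
  φ: 11° + 49/60 + 47/3600 = 11 + 0.816667 + 0.013056 = 11.829722
  S → negative
  Longitude: 50 + 3/60 + 42.3/3600 = 50.061750
  W ⇒ negate
Point 5:
  φ: 11′ + 6″ = 11.10000′; 5 + 11.10000/60 = 5.185000
  S ⇒ negate
  Lon: 16° + 1/60 + 59.3/3600 = 16 + 0.016667 + 0.016472 = 16.033139
  E ⇒ keep positive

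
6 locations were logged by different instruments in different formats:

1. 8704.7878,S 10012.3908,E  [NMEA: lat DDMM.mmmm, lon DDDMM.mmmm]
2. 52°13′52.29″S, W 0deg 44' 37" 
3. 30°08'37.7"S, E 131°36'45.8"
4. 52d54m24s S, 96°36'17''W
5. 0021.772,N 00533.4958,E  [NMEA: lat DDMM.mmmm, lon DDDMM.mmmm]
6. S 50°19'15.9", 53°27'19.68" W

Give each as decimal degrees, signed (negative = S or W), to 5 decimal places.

1. -87.07980, 100.20651
2. -52.23119, -0.74361
3. -30.14381, 131.61272
4. -52.90667, -96.60472
5. 0.36287, 5.55826
6. -50.32108, -53.45547

Point 1:
  Latitude: split at 2 digits → 87° and 4.7878′; 87 + 4.7878/60 = 87.079797
  hemisphere S, so the sign is −
  λ: degrees = first 3 digits = 100, minutes = 12.3908; 100 + 12.3908/60 = 100.206513
  E → positive
Point 2:
  Latitude: 52 + 13/60 + 52.29/3600 = 52.231192
  hemisphere S, so the sign is −
  λ: 0° + 44/60 + 37/3600 = 0 + 0.733333 + 0.010278 = 0.743611
  W → negative
Point 3:
  Latitude: 30 + 8/60 + 37.7/3600 = 30.143806
  hemisphere S, so the sign is −
  λ: 36′ + 45.8″ = 36.76333′; 131 + 36.76333/60 = 131.612722
  E → positive
Point 4:
  φ: 52 + 54/60 + 24/3600 = 52.906667
  hemisphere S, so the sign is −
  Lon: 36′ + 17″ = 36.28333′; 96 + 36.28333/60 = 96.604722
  W ⇒ negate
Point 5:
  Lat: split at 2 digits → 00° and 21.772′; 0 + 21.772/60 = 0.362867
  N ⇒ keep positive
  Lon: degrees = first 3 digits = 5, minutes = 33.4958; 5 + 33.4958/60 = 5.558263
  E ⇒ keep positive
Point 6:
  Lat: 19′ + 15.9″ = 19.26500′; 50 + 19.26500/60 = 50.321083
  hemisphere S, so the sign is −
  Longitude: 53° + 27/60 + 19.68/3600 = 53 + 0.450000 + 0.005467 = 53.455467
  hemisphere W, so the sign is −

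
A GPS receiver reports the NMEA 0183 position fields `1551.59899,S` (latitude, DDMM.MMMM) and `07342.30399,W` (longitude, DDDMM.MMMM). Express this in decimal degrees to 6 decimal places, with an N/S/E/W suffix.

15.859983° S, 73.705067° W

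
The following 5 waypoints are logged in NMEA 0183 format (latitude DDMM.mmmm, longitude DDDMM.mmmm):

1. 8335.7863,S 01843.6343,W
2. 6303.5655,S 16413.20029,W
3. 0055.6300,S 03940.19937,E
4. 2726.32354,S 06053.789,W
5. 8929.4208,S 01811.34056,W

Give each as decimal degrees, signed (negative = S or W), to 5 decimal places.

Point 1:
  φ: split at 2 digits → 83° and 35.7863′; 83 + 35.7863/60 = 83.596438
  S → negative
  Longitude: split at 3 digits → 018° and 43.6343′; 18 + 43.6343/60 = 18.727238
  W → negative
Point 2:
  φ: split at 2 digits → 63° and 3.5655′; 63 + 3.5655/60 = 63.059425
  S → negative
  Longitude: degrees = first 3 digits = 164, minutes = 13.20029; 164 + 13.20029/60 = 164.220005
  hemisphere W, so the sign is −
Point 3:
  Latitude: split at 2 digits → 00° and 55.63′; 0 + 55.63/60 = 0.927167
  S → negative
  Lon: degrees = first 3 digits = 39, minutes = 40.19937; 39 + 40.19937/60 = 39.669990
  E → positive
Point 4:
  φ: degrees = first 2 digits = 27, minutes = 26.32354; 27 + 26.32354/60 = 27.438726
  S → negative
  Longitude: degrees = first 3 digits = 60, minutes = 53.789; 60 + 53.789/60 = 60.896483
  W → negative
Point 5:
  φ: degrees = first 2 digits = 89, minutes = 29.4208; 89 + 29.4208/60 = 89.490347
  hemisphere S, so the sign is −
  λ: degrees = first 3 digits = 18, minutes = 11.34056; 18 + 11.34056/60 = 18.189009
  W ⇒ negate

1. -83.59644, -18.72724
2. -63.05943, -164.22000
3. -0.92717, 39.66999
4. -27.43873, -60.89648
5. -89.49035, -18.18901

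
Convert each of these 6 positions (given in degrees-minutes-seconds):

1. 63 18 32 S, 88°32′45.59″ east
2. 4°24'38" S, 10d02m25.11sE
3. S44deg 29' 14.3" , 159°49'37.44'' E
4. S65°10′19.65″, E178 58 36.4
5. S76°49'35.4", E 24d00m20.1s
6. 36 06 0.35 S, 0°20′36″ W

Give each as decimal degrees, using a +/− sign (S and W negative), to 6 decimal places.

1. -63.308889, 88.545997
2. -4.410556, 10.040308
3. -44.487306, 159.827067
4. -65.172125, 178.976778
5. -76.826500, 24.005583
6. -36.100097, -0.343333

Point 1:
  Latitude: 63° + 18/60 + 32/3600 = 63 + 0.300000 + 0.008889 = 63.3088889
  S ⇒ negate
  Longitude: 32′ + 45.59″ = 32.75983′; 88 + 32.75983/60 = 88.5459972
  E ⇒ keep positive
Point 2:
  Latitude: 4° + 24/60 + 38/3600 = 4 + 0.400000 + 0.010556 = 4.4105556
  hemisphere S, so the sign is −
  λ: 10° + 2/60 + 25.11/3600 = 10 + 0.033333 + 0.006975 = 10.0403083
  E → positive
Point 3:
  Lat: 44 + 29/60 + 14.3/3600 = 44.4873056
  S → negative
  Longitude: 159° + 49/60 + 37.44/3600 = 159 + 0.816667 + 0.010400 = 159.8270667
  E ⇒ keep positive
Point 4:
  φ: 10′ + 19.65″ = 10.32750′; 65 + 10.32750/60 = 65.1721250
  S ⇒ negate
  Longitude: 178° + 58/60 + 36.4/3600 = 178 + 0.966667 + 0.010111 = 178.9767778
  E → positive
Point 5:
  Lat: 76° + 49/60 + 35.4/3600 = 76 + 0.816667 + 0.009833 = 76.8265000
  S ⇒ negate
  λ: 24° + 0/60 + 20.1/3600 = 24 + 0.000000 + 0.005583 = 24.0055833
  E → positive
Point 6:
  Lat: 6′ + 0.35″ = 6.00583′; 36 + 6.00583/60 = 36.1000972
  hemisphere S, so the sign is −
  λ: 0° + 20/60 + 36/3600 = 0 + 0.333333 + 0.010000 = 0.3433333
  hemisphere W, so the sign is −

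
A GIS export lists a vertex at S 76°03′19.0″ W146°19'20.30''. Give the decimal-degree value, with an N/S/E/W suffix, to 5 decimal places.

Lat: 76 + 3/60 + 19/3600 = 76.055278
Lon: 19′ + 20.3″ = 19.33833′; 146 + 19.33833/60 = 146.322306

76.05528° S, 146.32231° W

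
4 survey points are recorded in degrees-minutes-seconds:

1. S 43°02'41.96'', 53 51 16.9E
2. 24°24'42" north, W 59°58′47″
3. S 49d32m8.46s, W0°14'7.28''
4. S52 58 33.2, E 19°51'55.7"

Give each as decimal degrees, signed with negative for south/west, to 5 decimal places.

Point 1:
  Lat: 43 + 2/60 + 41.96/3600 = 43.044989
  hemisphere S, so the sign is −
  Lon: 51′ + 16.9″ = 51.28167′; 53 + 51.28167/60 = 53.854694
  E → positive
Point 2:
  Lat: 24′ + 42″ = 24.70000′; 24 + 24.70000/60 = 24.411667
  N → positive
  Lon: 59 + 58/60 + 47/3600 = 59.979722
  hemisphere W, so the sign is −
Point 3:
  Latitude: 49 + 32/60 + 8.46/3600 = 49.535683
  S ⇒ negate
  λ: 0 + 14/60 + 7.28/3600 = 0.235356
  W → negative
Point 4:
  φ: 52 + 58/60 + 33.2/3600 = 52.975889
  S → negative
  Longitude: 19 + 51/60 + 55.7/3600 = 19.865472
  E ⇒ keep positive

1. -43.04499, 53.85469
2. 24.41167, -59.97972
3. -49.53568, -0.23536
4. -52.97589, 19.86547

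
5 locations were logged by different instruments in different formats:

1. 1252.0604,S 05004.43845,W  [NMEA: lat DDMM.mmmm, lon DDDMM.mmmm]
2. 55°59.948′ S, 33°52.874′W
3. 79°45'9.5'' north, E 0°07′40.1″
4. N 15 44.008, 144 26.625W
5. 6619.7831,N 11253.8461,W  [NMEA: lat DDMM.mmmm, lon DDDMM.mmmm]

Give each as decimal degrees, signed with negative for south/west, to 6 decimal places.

Point 1:
  Lat: degrees = first 2 digits = 12, minutes = 52.0604; 12 + 52.0604/60 = 12.8676733
  hemisphere S, so the sign is −
  Lon: degrees = first 3 digits = 50, minutes = 4.43845; 50 + 4.43845/60 = 50.0739742
  hemisphere W, so the sign is −
Point 2:
  Lat: 59.948′ = 0.999133°; total 55.9991333
  hemisphere S, so the sign is −
  λ: 52.874′ = 0.881233°; total 33.8812333
  W → negative
Point 3:
  Latitude: 79 + 45/60 + 9.5/3600 = 79.7526389
  N ⇒ keep positive
  Lon: 0° + 7/60 + 40.1/3600 = 0 + 0.116667 + 0.011139 = 0.1278056
  E → positive
Point 4:
  φ: 15 + 44.008/60 = 15.7334667
  N ⇒ keep positive
  λ: 144 + 26.625/60 = 144.4437500
  hemisphere W, so the sign is −
Point 5:
  Latitude: split at 2 digits → 66° and 19.7831′; 66 + 19.7831/60 = 66.3297183
  N → positive
  Lon: split at 3 digits → 112° and 53.8461′; 112 + 53.8461/60 = 112.8974350
  hemisphere W, so the sign is −

1. -12.867673, -50.073974
2. -55.999133, -33.881233
3. 79.752639, 0.127806
4. 15.733467, -144.443750
5. 66.329718, -112.897435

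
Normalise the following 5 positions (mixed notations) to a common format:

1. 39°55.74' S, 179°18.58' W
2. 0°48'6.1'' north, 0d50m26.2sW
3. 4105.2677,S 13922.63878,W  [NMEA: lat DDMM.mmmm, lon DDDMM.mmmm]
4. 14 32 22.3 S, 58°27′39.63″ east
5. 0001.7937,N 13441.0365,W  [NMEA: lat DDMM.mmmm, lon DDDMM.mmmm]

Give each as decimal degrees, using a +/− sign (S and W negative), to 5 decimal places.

Point 1:
  Lat: 39 + 55.74/60 = 39.929000
  S ⇒ negate
  λ: 179 + 18.58/60 = 179.309667
  W → negative
Point 2:
  φ: 0° + 48/60 + 6.1/3600 = 0 + 0.800000 + 0.001694 = 0.801694
  N ⇒ keep positive
  Longitude: 50′ + 26.2″ = 50.43667′; 0 + 50.43667/60 = 0.840611
  W → negative
Point 3:
  Latitude: degrees = first 2 digits = 41, minutes = 5.2677; 41 + 5.2677/60 = 41.087795
  S ⇒ negate
  Longitude: degrees = first 3 digits = 139, minutes = 22.63878; 139 + 22.63878/60 = 139.377313
  W → negative
Point 4:
  Latitude: 14° + 32/60 + 22.3/3600 = 14 + 0.533333 + 0.006194 = 14.539528
  S ⇒ negate
  λ: 58 + 27/60 + 39.63/3600 = 58.461008
  E → positive
Point 5:
  Lat: degrees = first 2 digits = 0, minutes = 1.7937; 0 + 1.7937/60 = 0.029895
  N → positive
  λ: degrees = first 3 digits = 134, minutes = 41.0365; 134 + 41.0365/60 = 134.683942
  W → negative

1. -39.92900, -179.30967
2. 0.80169, -0.84061
3. -41.08780, -139.37731
4. -14.53953, 58.46101
5. 0.02990, -134.68394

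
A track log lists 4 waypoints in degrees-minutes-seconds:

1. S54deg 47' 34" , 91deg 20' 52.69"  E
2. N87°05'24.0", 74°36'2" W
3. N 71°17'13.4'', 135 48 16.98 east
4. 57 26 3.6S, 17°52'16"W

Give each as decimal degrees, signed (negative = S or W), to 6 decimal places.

1. -54.792778, 91.347969
2. 87.090000, -74.600556
3. 71.287056, 135.804717
4. -57.434333, -17.871111

Point 1:
  Latitude: 54 + 47/60 + 34/3600 = 54.7927778
  S → negative
  Longitude: 91° + 20/60 + 52.69/3600 = 91 + 0.333333 + 0.014636 = 91.3479694
  E ⇒ keep positive
Point 2:
  Latitude: 87 + 5/60 + 24/3600 = 87.0900000
  N ⇒ keep positive
  Lon: 36′ + 2″ = 36.03333′; 74 + 36.03333/60 = 74.6005556
  W → negative
Point 3:
  Lat: 71° + 17/60 + 13.4/3600 = 71 + 0.283333 + 0.003722 = 71.2870556
  N ⇒ keep positive
  λ: 135 + 48/60 + 16.98/3600 = 135.8047167
  E → positive
Point 4:
  Lat: 57 + 26/60 + 3.6/3600 = 57.4343333
  hemisphere S, so the sign is −
  Lon: 52′ + 16″ = 52.26667′; 17 + 52.26667/60 = 17.8711111
  hemisphere W, so the sign is −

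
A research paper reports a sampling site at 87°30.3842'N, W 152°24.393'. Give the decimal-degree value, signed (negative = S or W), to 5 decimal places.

87.50640, -152.40655

Lat: 87 + 30.3842/60 = 87.506403
N ⇒ keep positive
Longitude: 24.393′ = 0.406550°; total 152.406550
hemisphere W, so the sign is −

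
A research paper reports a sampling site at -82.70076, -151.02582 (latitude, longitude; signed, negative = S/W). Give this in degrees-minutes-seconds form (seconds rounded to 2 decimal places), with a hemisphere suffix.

82°42′2.74″ S, 151°01′32.95″ W

Latitude is negative → S; |value| = 82.700760
φ: whole degrees 82; 42.04560′ → 42′ and 2.7360″
Longitude is negative → W; |value| = 151.025820
λ: 0.025820° → 1.54920′; 0.54920 × 60 = 32.9520″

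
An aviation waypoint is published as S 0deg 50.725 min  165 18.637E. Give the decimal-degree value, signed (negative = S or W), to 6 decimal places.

-0.845417, 165.310617

φ: 50.725′ = 0.845417°; total 0.8454167
hemisphere S, so the sign is −
Lon: 18.637′ = 0.310617°; total 165.3106167
E → positive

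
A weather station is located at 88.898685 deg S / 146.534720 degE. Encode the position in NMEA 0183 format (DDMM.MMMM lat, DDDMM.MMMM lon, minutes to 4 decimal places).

8853.9211,S / 14632.0832,E

Latitude: fractional part 0.898685 → 53.921100 minutes
Longitude: minutes = (146.534720 − 146) × 60 = 32.083200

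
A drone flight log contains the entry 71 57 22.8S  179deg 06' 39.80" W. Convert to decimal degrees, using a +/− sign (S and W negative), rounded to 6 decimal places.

Lat: 57′ + 22.8″ = 57.38000′; 71 + 57.38000/60 = 71.9563333
hemisphere S, so the sign is −
λ: 6′ + 39.8″ = 6.66333′; 179 + 6.66333/60 = 179.1110556
hemisphere W, so the sign is −

-71.956333, -179.111056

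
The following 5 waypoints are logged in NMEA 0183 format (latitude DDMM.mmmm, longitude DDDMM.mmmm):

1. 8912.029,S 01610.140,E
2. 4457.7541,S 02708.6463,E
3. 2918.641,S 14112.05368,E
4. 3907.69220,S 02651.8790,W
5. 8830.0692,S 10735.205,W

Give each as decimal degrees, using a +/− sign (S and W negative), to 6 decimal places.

Point 1:
  φ: split at 2 digits → 89° and 12.029′; 89 + 12.029/60 = 89.2004833
  S ⇒ negate
  Lon: split at 3 digits → 016° and 10.14′; 16 + 10.14/60 = 16.1690000
  E ⇒ keep positive
Point 2:
  Latitude: degrees = first 2 digits = 44, minutes = 57.7541; 44 + 57.7541/60 = 44.9625683
  hemisphere S, so the sign is −
  Longitude: split at 3 digits → 027° and 8.6463′; 27 + 8.6463/60 = 27.1441050
  E ⇒ keep positive
Point 3:
  φ: degrees = first 2 digits = 29, minutes = 18.641; 29 + 18.641/60 = 29.3106833
  S → negative
  Longitude: degrees = first 3 digits = 141, minutes = 12.05368; 141 + 12.05368/60 = 141.2008947
  E ⇒ keep positive
Point 4:
  Lat: degrees = first 2 digits = 39, minutes = 7.6922; 39 + 7.6922/60 = 39.1282033
  hemisphere S, so the sign is −
  Lon: split at 3 digits → 026° and 51.879′; 26 + 51.879/60 = 26.8646500
  W ⇒ negate
Point 5:
  Lat: degrees = first 2 digits = 88, minutes = 30.0692; 88 + 30.0692/60 = 88.5011533
  hemisphere S, so the sign is −
  Longitude: split at 3 digits → 107° and 35.205′; 107 + 35.205/60 = 107.5867500
  W → negative

1. -89.200483, 16.169000
2. -44.962568, 27.144105
3. -29.310683, 141.200895
4. -39.128203, -26.864650
5. -88.501153, -107.586750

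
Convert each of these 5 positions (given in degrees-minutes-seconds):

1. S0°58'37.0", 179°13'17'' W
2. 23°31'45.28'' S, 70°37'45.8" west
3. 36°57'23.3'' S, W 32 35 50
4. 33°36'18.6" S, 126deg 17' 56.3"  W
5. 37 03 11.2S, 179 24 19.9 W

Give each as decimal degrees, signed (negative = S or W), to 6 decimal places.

1. -0.976944, -179.221389
2. -23.529244, -70.629389
3. -36.956472, -32.597222
4. -33.605167, -126.298972
5. -37.053111, -179.405528

Point 1:
  φ: 0 + 58/60 + 37/3600 = 0.9769444
  S ⇒ negate
  Longitude: 179 + 13/60 + 17/3600 = 179.2213889
  hemisphere W, so the sign is −
Point 2:
  Lat: 31′ + 45.28″ = 31.75467′; 23 + 31.75467/60 = 23.5292444
  S ⇒ negate
  λ: 37′ + 45.8″ = 37.76333′; 70 + 37.76333/60 = 70.6293889
  W ⇒ negate
Point 3:
  Lat: 57′ + 23.3″ = 57.38833′; 36 + 57.38833/60 = 36.9564722
  S → negative
  Lon: 32° + 35/60 + 50/3600 = 32 + 0.583333 + 0.013889 = 32.5972222
  W ⇒ negate
Point 4:
  Latitude: 33 + 36/60 + 18.6/3600 = 33.6051667
  S → negative
  Longitude: 17′ + 56.3″ = 17.93833′; 126 + 17.93833/60 = 126.2989722
  W ⇒ negate
Point 5:
  Lat: 3′ + 11.2″ = 3.18667′; 37 + 3.18667/60 = 37.0531111
  S ⇒ negate
  Lon: 179° + 24/60 + 19.9/3600 = 179 + 0.400000 + 0.005528 = 179.4055278
  W ⇒ negate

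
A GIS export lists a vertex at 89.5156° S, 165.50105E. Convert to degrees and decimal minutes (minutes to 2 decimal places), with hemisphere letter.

89° 30.94′ S, 165° 30.06′ E

Latitude: fractional part 0.515600 → 30.9360 minutes
Longitude: fractional part 0.501050 → 30.0630 minutes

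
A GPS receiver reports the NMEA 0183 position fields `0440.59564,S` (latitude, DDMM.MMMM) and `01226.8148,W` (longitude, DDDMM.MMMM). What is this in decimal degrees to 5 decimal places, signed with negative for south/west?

-4.67659, -12.44691

Latitude: degrees = first 2 digits = 4, minutes = 40.59564; 4 + 40.59564/60 = 4.676594
S → negative
Lon: split at 3 digits → 012° and 26.8148′; 12 + 26.8148/60 = 12.446913
W ⇒ negate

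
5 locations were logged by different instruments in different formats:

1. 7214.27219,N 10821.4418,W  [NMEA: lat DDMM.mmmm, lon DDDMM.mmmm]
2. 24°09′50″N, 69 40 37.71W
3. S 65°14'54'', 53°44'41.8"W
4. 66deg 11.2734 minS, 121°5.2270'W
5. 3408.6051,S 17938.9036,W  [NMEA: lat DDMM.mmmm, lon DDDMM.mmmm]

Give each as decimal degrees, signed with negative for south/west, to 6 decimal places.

Point 1:
  Lat: degrees = first 2 digits = 72, minutes = 14.27219; 72 + 14.27219/60 = 72.2378698
  N ⇒ keep positive
  Lon: degrees = first 3 digits = 108, minutes = 21.4418; 108 + 21.4418/60 = 108.3573633
  W → negative
Point 2:
  φ: 24° + 9/60 + 50/3600 = 24 + 0.150000 + 0.013889 = 24.1638889
  N ⇒ keep positive
  Longitude: 40′ + 37.71″ = 40.62850′; 69 + 40.62850/60 = 69.6771417
  W → negative
Point 3:
  Lat: 14′ + 54″ = 14.90000′; 65 + 14.90000/60 = 65.2483333
  hemisphere S, so the sign is −
  λ: 53 + 44/60 + 41.8/3600 = 53.7449444
  hemisphere W, so the sign is −
Point 4:
  Lat: 66 + 11.2734/60 = 66.1878900
  hemisphere S, so the sign is −
  λ: 5.227′ = 0.087117°; total 121.0871167
  W → negative
Point 5:
  Latitude: degrees = first 2 digits = 34, minutes = 8.6051; 34 + 8.6051/60 = 34.1434183
  S → negative
  Lon: degrees = first 3 digits = 179, minutes = 38.9036; 179 + 38.9036/60 = 179.6483933
  hemisphere W, so the sign is −

1. 72.237870, -108.357363
2. 24.163889, -69.677142
3. -65.248333, -53.744944
4. -66.187890, -121.087117
5. -34.143418, -179.648393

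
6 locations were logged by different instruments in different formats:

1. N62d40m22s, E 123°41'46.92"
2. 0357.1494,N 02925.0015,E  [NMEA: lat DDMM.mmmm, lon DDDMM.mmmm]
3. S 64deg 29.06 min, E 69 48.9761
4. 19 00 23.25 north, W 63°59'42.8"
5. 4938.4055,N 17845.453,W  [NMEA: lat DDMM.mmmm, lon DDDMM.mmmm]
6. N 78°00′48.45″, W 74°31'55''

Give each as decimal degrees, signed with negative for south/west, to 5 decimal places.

1. 62.67278, 123.69637
2. 3.95249, 29.41669
3. -64.48433, 69.81627
4. 19.00646, -63.99522
5. 49.64009, -178.75755
6. 78.01346, -74.53194

Point 1:
  φ: 40′ + 22″ = 40.36667′; 62 + 40.36667/60 = 62.672778
  N → positive
  Lon: 41′ + 46.92″ = 41.78200′; 123 + 41.78200/60 = 123.696367
  E → positive
Point 2:
  Lat: split at 2 digits → 03° and 57.1494′; 3 + 57.1494/60 = 3.952490
  N → positive
  Longitude: split at 3 digits → 029° and 25.0015′; 29 + 25.0015/60 = 29.416692
  E → positive
Point 3:
  Latitude: 29.06′ = 0.484333°; total 64.484333
  S ⇒ negate
  Lon: 69 + 48.9761/60 = 69.816268
  E → positive
Point 4:
  Latitude: 19° + 0/60 + 23.25/3600 = 19 + 0.000000 + 0.006458 = 19.006458
  N ⇒ keep positive
  Longitude: 63 + 59/60 + 42.8/3600 = 63.995222
  hemisphere W, so the sign is −
Point 5:
  φ: degrees = first 2 digits = 49, minutes = 38.4055; 49 + 38.4055/60 = 49.640092
  N ⇒ keep positive
  λ: degrees = first 3 digits = 178, minutes = 45.453; 178 + 45.453/60 = 178.757550
  W → negative
Point 6:
  Lat: 78 + 0/60 + 48.45/3600 = 78.013458
  N → positive
  Longitude: 31′ + 55″ = 31.91667′; 74 + 31.91667/60 = 74.531944
  W → negative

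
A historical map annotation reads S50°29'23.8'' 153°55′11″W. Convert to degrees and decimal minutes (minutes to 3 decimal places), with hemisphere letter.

φ: 29 + 23.8/60 = 29.39667′
λ: seconds/60 = 0.18333; minutes = 55 + 0.18333 = 55.18333

50° 29.397′ S, 153° 55.183′ W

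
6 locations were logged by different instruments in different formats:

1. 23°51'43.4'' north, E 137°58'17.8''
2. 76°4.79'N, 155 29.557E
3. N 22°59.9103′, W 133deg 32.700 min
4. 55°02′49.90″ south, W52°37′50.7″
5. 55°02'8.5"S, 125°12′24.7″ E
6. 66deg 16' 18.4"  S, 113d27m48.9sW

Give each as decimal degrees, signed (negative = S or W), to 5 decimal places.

1. 23.86206, 137.97161
2. 76.07983, 155.49262
3. 22.99851, -133.54500
4. -55.04719, -52.63075
5. -55.03569, 125.20686
6. -66.27178, -113.46358

Point 1:
  Lat: 51′ + 43.4″ = 51.72333′; 23 + 51.72333/60 = 23.862056
  N ⇒ keep positive
  λ: 137° + 58/60 + 17.8/3600 = 137 + 0.966667 + 0.004944 = 137.971611
  E ⇒ keep positive
Point 2:
  Lat: 4.79′ = 0.079833°; total 76.079833
  N → positive
  Lon: 155 + 29.557/60 = 155.492617
  E → positive
Point 3:
  φ: 22 + 59.9103/60 = 22.998505
  N → positive
  Longitude: 133 + 32.7/60 = 133.545000
  W ⇒ negate
Point 4:
  φ: 55° + 2/60 + 49.9/3600 = 55 + 0.033333 + 0.013861 = 55.047194
  hemisphere S, so the sign is −
  Lon: 52° + 37/60 + 50.7/3600 = 52 + 0.616667 + 0.014083 = 52.630750
  hemisphere W, so the sign is −
Point 5:
  Latitude: 55° + 2/60 + 8.5/3600 = 55 + 0.033333 + 0.002361 = 55.035694
  S ⇒ negate
  Longitude: 125° + 12/60 + 24.7/3600 = 125 + 0.200000 + 0.006861 = 125.206861
  E → positive
Point 6:
  Lat: 66° + 16/60 + 18.4/3600 = 66 + 0.266667 + 0.005111 = 66.271778
  S → negative
  Lon: 113 + 27/60 + 48.9/3600 = 113.463583
  W ⇒ negate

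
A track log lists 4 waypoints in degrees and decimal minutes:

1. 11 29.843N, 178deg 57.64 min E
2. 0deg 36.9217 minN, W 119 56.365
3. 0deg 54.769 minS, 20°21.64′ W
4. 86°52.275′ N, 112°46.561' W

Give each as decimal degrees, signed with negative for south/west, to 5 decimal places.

1. 11.49738, 178.96067
2. 0.61536, -119.93942
3. -0.91282, -20.36067
4. 86.87125, -112.77602

Point 1:
  Latitude: 11 + 29.843/60 = 11.497383
  N → positive
  λ: 57.64′ = 0.960667°; total 178.960667
  E ⇒ keep positive
Point 2:
  Latitude: 0 + 36.9217/60 = 0.615362
  N → positive
  Longitude: 119 + 56.365/60 = 119.939417
  W → negative
Point 3:
  Lat: 54.769′ = 0.912817°; total 0.912817
  S → negative
  Lon: 20 + 21.64/60 = 20.360667
  W → negative
Point 4:
  Lat: 52.275′ = 0.871250°; total 86.871250
  N → positive
  Longitude: 46.561′ = 0.776017°; total 112.776017
  W → negative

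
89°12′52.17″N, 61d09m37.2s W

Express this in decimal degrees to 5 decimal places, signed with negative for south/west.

Latitude: 89 + 12/60 + 52.17/3600 = 89.214492
N ⇒ keep positive
Longitude: 61° + 9/60 + 37.2/3600 = 61 + 0.150000 + 0.010333 = 61.160333
hemisphere W, so the sign is −

89.21449, -61.16033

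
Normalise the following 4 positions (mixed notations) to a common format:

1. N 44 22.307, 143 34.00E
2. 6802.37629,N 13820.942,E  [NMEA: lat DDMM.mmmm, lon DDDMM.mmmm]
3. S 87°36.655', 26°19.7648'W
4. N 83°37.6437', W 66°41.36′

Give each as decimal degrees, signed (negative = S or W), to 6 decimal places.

Point 1:
  φ: 44 + 22.307/60 = 44.3717833
  N ⇒ keep positive
  Longitude: 34′ = 0.566667°; total 143.5666667
  E → positive
Point 2:
  Latitude: split at 2 digits → 68° and 2.37629′; 68 + 2.37629/60 = 68.0396048
  N → positive
  Lon: degrees = first 3 digits = 138, minutes = 20.942; 138 + 20.942/60 = 138.3490333
  E ⇒ keep positive
Point 3:
  Latitude: 36.655′ = 0.610917°; total 87.6109167
  hemisphere S, so the sign is −
  Lon: 26 + 19.7648/60 = 26.3294133
  W → negative
Point 4:
  Latitude: 37.6437′ = 0.627395°; total 83.6273950
  N → positive
  λ: 41.36′ = 0.689333°; total 66.6893333
  hemisphere W, so the sign is −

1. 44.371783, 143.566667
2. 68.039605, 138.349033
3. -87.610917, -26.329413
4. 83.627395, -66.689333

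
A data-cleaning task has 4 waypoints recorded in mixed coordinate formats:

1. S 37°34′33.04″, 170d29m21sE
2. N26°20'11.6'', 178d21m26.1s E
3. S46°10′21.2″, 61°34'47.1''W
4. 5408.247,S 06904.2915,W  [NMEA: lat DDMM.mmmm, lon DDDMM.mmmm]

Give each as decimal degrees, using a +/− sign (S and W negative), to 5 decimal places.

Point 1:
  Lat: 37 + 34/60 + 33.04/3600 = 37.575844
  S → negative
  λ: 170° + 29/60 + 21/3600 = 170 + 0.483333 + 0.005833 = 170.489167
  E ⇒ keep positive
Point 2:
  Latitude: 20′ + 11.6″ = 20.19333′; 26 + 20.19333/60 = 26.336556
  N → positive
  λ: 21′ + 26.1″ = 21.43500′; 178 + 21.43500/60 = 178.357250
  E ⇒ keep positive
Point 3:
  Lat: 10′ + 21.2″ = 10.35333′; 46 + 10.35333/60 = 46.172556
  S ⇒ negate
  λ: 34′ + 47.1″ = 34.78500′; 61 + 34.78500/60 = 61.579750
  hemisphere W, so the sign is −
Point 4:
  φ: degrees = first 2 digits = 54, minutes = 8.247; 54 + 8.247/60 = 54.137450
  S ⇒ negate
  Longitude: split at 3 digits → 069° and 4.2915′; 69 + 4.2915/60 = 69.071525
  W ⇒ negate

1. -37.57584, 170.48917
2. 26.33656, 178.35725
3. -46.17256, -61.57975
4. -54.13745, -69.07153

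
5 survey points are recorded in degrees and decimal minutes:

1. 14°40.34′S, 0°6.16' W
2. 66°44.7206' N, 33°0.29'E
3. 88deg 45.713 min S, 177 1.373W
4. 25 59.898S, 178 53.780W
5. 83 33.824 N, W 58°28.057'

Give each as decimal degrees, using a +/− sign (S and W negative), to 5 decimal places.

1. -14.67233, -0.10267
2. 66.74534, 33.00483
3. -88.76188, -177.02288
4. -25.99830, -178.89633
5. 83.56373, -58.46762

Point 1:
  Lat: 40.34′ = 0.672333°; total 14.672333
  S ⇒ negate
  λ: 0 + 6.16/60 = 0.102667
  W → negative
Point 2:
  Latitude: 66 + 44.7206/60 = 66.745343
  N ⇒ keep positive
  Longitude: 0.29′ = 0.004833°; total 33.004833
  E → positive
Point 3:
  Lat: 88 + 45.713/60 = 88.761883
  S → negative
  Lon: 1.373′ = 0.022883°; total 177.022883
  W → negative
Point 4:
  Lat: 59.898′ = 0.998300°; total 25.998300
  S ⇒ negate
  λ: 178 + 53.78/60 = 178.896333
  W → negative
Point 5:
  φ: 33.824′ = 0.563733°; total 83.563733
  N → positive
  Lon: 28.057′ = 0.467617°; total 58.467617
  W ⇒ negate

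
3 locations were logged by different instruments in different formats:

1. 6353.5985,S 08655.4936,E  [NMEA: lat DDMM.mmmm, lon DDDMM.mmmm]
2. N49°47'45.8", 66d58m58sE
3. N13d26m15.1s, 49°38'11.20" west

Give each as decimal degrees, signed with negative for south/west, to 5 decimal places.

Point 1:
  Latitude: split at 2 digits → 63° and 53.5985′; 63 + 53.5985/60 = 63.893308
  S → negative
  Lon: degrees = first 3 digits = 86, minutes = 55.4936; 86 + 55.4936/60 = 86.924893
  E → positive
Point 2:
  Latitude: 49 + 47/60 + 45.8/3600 = 49.796056
  N ⇒ keep positive
  Longitude: 66 + 58/60 + 58/3600 = 66.982778
  E ⇒ keep positive
Point 3:
  φ: 26′ + 15.1″ = 26.25167′; 13 + 26.25167/60 = 13.437528
  N → positive
  λ: 38′ + 11.2″ = 38.18667′; 49 + 38.18667/60 = 49.636444
  W ⇒ negate

1. -63.89331, 86.92489
2. 49.79606, 66.98278
3. 13.43753, -49.63644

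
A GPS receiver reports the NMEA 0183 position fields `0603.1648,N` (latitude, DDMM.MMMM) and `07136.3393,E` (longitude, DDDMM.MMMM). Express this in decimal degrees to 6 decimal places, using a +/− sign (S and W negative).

φ: degrees = first 2 digits = 6, minutes = 3.1648; 6 + 3.1648/60 = 6.0527467
N → positive
λ: degrees = first 3 digits = 71, minutes = 36.3393; 71 + 36.3393/60 = 71.6056550
E → positive

6.052747, 71.605655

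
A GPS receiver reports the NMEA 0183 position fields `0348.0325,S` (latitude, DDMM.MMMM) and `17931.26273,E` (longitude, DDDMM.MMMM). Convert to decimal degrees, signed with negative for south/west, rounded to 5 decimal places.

-3.80054, 179.52105

φ: degrees = first 2 digits = 3, minutes = 48.0325; 3 + 48.0325/60 = 3.800542
S → negative
Lon: degrees = first 3 digits = 179, minutes = 31.26273; 179 + 31.26273/60 = 179.521046
E → positive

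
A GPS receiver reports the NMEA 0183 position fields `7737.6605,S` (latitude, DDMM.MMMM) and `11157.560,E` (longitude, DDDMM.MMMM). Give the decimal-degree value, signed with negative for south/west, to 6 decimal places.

-77.627675, 111.959333

Latitude: degrees = first 2 digits = 77, minutes = 37.6605; 77 + 37.6605/60 = 77.6276750
S → negative
Lon: degrees = first 3 digits = 111, minutes = 57.56; 111 + 57.56/60 = 111.9593333
E → positive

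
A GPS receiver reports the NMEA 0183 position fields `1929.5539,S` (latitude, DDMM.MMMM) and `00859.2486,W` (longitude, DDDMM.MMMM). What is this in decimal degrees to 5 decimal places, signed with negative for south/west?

-19.49257, -8.98748

Lat: split at 2 digits → 19° and 29.5539′; 19 + 29.5539/60 = 19.492565
S → negative
Lon: split at 3 digits → 008° and 59.2486′; 8 + 59.2486/60 = 8.987477
hemisphere W, so the sign is −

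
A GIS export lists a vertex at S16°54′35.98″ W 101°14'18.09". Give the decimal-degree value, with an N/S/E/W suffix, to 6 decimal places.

16.909994° S, 101.238358° W

Lat: 54′ + 35.98″ = 54.59967′; 16 + 54.59967/60 = 16.9099944
λ: 101° + 14/60 + 18.09/3600 = 101 + 0.233333 + 0.005025 = 101.2383583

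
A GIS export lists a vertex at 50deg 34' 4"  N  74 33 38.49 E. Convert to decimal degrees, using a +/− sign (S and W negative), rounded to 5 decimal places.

50.56778, 74.56069

Lat: 34′ + 4″ = 34.06667′; 50 + 34.06667/60 = 50.567778
N ⇒ keep positive
Lon: 74 + 33/60 + 38.49/3600 = 74.560692
E → positive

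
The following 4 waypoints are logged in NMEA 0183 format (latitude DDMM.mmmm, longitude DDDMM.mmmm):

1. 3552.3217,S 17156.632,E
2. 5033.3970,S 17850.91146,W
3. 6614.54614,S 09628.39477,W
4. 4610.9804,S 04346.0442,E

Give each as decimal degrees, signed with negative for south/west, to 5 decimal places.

1. -35.87203, 171.94387
2. -50.55662, -178.84852
3. -66.24244, -96.47325
4. -46.18301, 43.76740

Point 1:
  φ: split at 2 digits → 35° and 52.3217′; 35 + 52.3217/60 = 35.872028
  S ⇒ negate
  λ: degrees = first 3 digits = 171, minutes = 56.632; 171 + 56.632/60 = 171.943867
  E ⇒ keep positive
Point 2:
  Lat: split at 2 digits → 50° and 33.397′; 50 + 33.397/60 = 50.556617
  S ⇒ negate
  λ: split at 3 digits → 178° and 50.91146′; 178 + 50.91146/60 = 178.848524
  W → negative
Point 3:
  Lat: degrees = first 2 digits = 66, minutes = 14.54614; 66 + 14.54614/60 = 66.242436
  hemisphere S, so the sign is −
  Lon: degrees = first 3 digits = 96, minutes = 28.39477; 96 + 28.39477/60 = 96.473246
  W ⇒ negate
Point 4:
  φ: degrees = first 2 digits = 46, minutes = 10.9804; 46 + 10.9804/60 = 46.183007
  S → negative
  Longitude: degrees = first 3 digits = 43, minutes = 46.0442; 43 + 46.0442/60 = 43.767403
  E ⇒ keep positive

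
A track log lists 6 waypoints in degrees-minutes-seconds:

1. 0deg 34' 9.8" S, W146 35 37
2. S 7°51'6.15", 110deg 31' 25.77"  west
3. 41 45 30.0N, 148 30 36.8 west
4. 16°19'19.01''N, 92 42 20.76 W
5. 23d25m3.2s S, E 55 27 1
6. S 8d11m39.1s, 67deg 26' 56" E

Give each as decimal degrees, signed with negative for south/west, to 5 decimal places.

Point 1:
  Latitude: 0° + 34/60 + 9.8/3600 = 0 + 0.566667 + 0.002722 = 0.569389
  S ⇒ negate
  Longitude: 146 + 35/60 + 37/3600 = 146.593611
  W ⇒ negate
Point 2:
  φ: 7° + 51/60 + 6.15/3600 = 7 + 0.850000 + 0.001708 = 7.851708
  S → negative
  Lon: 110 + 31/60 + 25.77/3600 = 110.523825
  W → negative
Point 3:
  Latitude: 41 + 45/60 + 30/3600 = 41.758333
  N → positive
  λ: 148° + 30/60 + 36.8/3600 = 148 + 0.500000 + 0.010222 = 148.510222
  W ⇒ negate
Point 4:
  φ: 16° + 19/60 + 19.01/3600 = 16 + 0.316667 + 0.005281 = 16.321947
  N → positive
  Longitude: 92 + 42/60 + 20.76/3600 = 92.705767
  hemisphere W, so the sign is −
Point 5:
  Lat: 25′ + 3.2″ = 25.05333′; 23 + 25.05333/60 = 23.417556
  S ⇒ negate
  λ: 27′ + 1″ = 27.01667′; 55 + 27.01667/60 = 55.450278
  E ⇒ keep positive
Point 6:
  φ: 8° + 11/60 + 39.1/3600 = 8 + 0.183333 + 0.010861 = 8.194194
  S ⇒ negate
  Longitude: 26′ + 56″ = 26.93333′; 67 + 26.93333/60 = 67.448889
  E → positive

1. -0.56939, -146.59361
2. -7.85171, -110.52383
3. 41.75833, -148.51022
4. 16.32195, -92.70577
5. -23.41756, 55.45028
6. -8.19419, 67.44889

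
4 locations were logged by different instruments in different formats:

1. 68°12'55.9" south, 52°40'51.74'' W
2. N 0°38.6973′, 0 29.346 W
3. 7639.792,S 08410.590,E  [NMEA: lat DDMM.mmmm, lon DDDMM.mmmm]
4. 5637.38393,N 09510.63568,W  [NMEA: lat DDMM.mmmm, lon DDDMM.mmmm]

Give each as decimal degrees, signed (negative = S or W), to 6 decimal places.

1. -68.215528, -52.681039
2. 0.644955, -0.489100
3. -76.663200, 84.176500
4. 56.623066, -95.177261

Point 1:
  φ: 68° + 12/60 + 55.9/3600 = 68 + 0.200000 + 0.015528 = 68.2155278
  S → negative
  Longitude: 52 + 40/60 + 51.74/3600 = 52.6810389
  hemisphere W, so the sign is −
Point 2:
  Latitude: 0 + 38.6973/60 = 0.6449550
  N ⇒ keep positive
  λ: 0 + 29.346/60 = 0.4891000
  hemisphere W, so the sign is −
Point 3:
  φ: degrees = first 2 digits = 76, minutes = 39.792; 76 + 39.792/60 = 76.6632000
  hemisphere S, so the sign is −
  Lon: split at 3 digits → 084° and 10.59′; 84 + 10.59/60 = 84.1765000
  E ⇒ keep positive
Point 4:
  Lat: split at 2 digits → 56° and 37.38393′; 56 + 37.38393/60 = 56.6230655
  N ⇒ keep positive
  Lon: split at 3 digits → 095° and 10.63568′; 95 + 10.63568/60 = 95.1772613
  W ⇒ negate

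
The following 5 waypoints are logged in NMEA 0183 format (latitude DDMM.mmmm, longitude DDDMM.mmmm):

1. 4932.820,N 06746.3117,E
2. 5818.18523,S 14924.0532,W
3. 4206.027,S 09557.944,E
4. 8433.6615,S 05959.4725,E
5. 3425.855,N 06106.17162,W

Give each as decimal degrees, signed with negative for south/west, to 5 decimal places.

1. 49.54700, 67.77186
2. -58.30309, -149.40089
3. -42.10045, 95.96573
4. -84.56103, 59.99121
5. 34.43092, -61.10286

Point 1:
  φ: split at 2 digits → 49° and 32.82′; 49 + 32.82/60 = 49.547000
  N ⇒ keep positive
  Lon: split at 3 digits → 067° and 46.3117′; 67 + 46.3117/60 = 67.771862
  E → positive
Point 2:
  Lat: split at 2 digits → 58° and 18.18523′; 58 + 18.18523/60 = 58.303087
  S ⇒ negate
  λ: degrees = first 3 digits = 149, minutes = 24.0532; 149 + 24.0532/60 = 149.400887
  W ⇒ negate
Point 3:
  Lat: degrees = first 2 digits = 42, minutes = 6.027; 42 + 6.027/60 = 42.100450
  S ⇒ negate
  λ: split at 3 digits → 095° and 57.944′; 95 + 57.944/60 = 95.965733
  E → positive
Point 4:
  φ: split at 2 digits → 84° and 33.6615′; 84 + 33.6615/60 = 84.561025
  S → negative
  Lon: split at 3 digits → 059° and 59.4725′; 59 + 59.4725/60 = 59.991208
  E ⇒ keep positive
Point 5:
  Lat: split at 2 digits → 34° and 25.855′; 34 + 25.855/60 = 34.430917
  N → positive
  Longitude: split at 3 digits → 061° and 6.17162′; 61 + 6.17162/60 = 61.102860
  hemisphere W, so the sign is −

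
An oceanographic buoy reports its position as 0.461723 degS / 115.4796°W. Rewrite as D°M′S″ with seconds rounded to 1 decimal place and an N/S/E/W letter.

0°27′42.2″ S, 115°28′46.6″ W

Latitude: 0.461723 × 60 = 27.70338′ → 27′, remainder × 60 = 42.203″
Longitude: whole degrees 115; 28.77600′ → 28′ and 46.560″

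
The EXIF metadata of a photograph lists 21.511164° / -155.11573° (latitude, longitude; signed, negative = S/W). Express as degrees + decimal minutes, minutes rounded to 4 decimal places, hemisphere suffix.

21° 30.6698′ N, 155° 6.9438′ W

φ: minutes = (21.511164 − 21) × 60 = 30.669840
Longitude is negative → W; |value| = 155.115730
Longitude: 155° + 0.115730 × 60 = 155° 6.943800′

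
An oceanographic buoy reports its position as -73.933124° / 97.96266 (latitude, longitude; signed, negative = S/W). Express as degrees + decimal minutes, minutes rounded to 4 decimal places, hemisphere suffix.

Latitude is negative → S; |value| = 73.933124
φ: fractional part 0.933124 → 55.987440 minutes
Lon: fractional part 0.962660 → 57.759600 minutes

73° 55.9874′ S, 97° 57.7596′ E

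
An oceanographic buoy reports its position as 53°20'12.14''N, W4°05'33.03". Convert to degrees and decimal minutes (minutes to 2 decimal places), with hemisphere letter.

53° 20.20′ N, 4° 5.55′ W

Lat: 20 + 12.14/60 = 20.2023′
Lon: 5 + 33.03/60 = 5.5505′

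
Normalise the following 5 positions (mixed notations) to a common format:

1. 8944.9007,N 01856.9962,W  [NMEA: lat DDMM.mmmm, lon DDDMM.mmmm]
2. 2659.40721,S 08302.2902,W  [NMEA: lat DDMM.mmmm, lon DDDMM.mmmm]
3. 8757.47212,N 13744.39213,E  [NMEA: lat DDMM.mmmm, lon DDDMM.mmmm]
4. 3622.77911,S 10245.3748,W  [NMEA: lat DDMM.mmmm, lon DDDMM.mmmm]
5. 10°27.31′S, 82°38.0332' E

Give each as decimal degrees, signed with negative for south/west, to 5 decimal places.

Point 1:
  Lat: degrees = first 2 digits = 89, minutes = 44.9007; 89 + 44.9007/60 = 89.748345
  N → positive
  λ: degrees = first 3 digits = 18, minutes = 56.9962; 18 + 56.9962/60 = 18.949937
  W → negative
Point 2:
  Lat: split at 2 digits → 26° and 59.40721′; 26 + 59.40721/60 = 26.990120
  hemisphere S, so the sign is −
  λ: split at 3 digits → 083° and 2.2902′; 83 + 2.2902/60 = 83.038170
  W ⇒ negate
Point 3:
  Lat: degrees = first 2 digits = 87, minutes = 57.47212; 87 + 57.47212/60 = 87.957869
  N → positive
  Lon: degrees = first 3 digits = 137, minutes = 44.39213; 137 + 44.39213/60 = 137.739869
  E ⇒ keep positive
Point 4:
  φ: degrees = first 2 digits = 36, minutes = 22.77911; 36 + 22.77911/60 = 36.379652
  hemisphere S, so the sign is −
  λ: split at 3 digits → 102° and 45.3748′; 102 + 45.3748/60 = 102.756247
  hemisphere W, so the sign is −
Point 5:
  Latitude: 10 + 27.31/60 = 10.455167
  hemisphere S, so the sign is −
  Lon: 38.0332′ = 0.633887°; total 82.633887
  E → positive

1. 89.74835, -18.94994
2. -26.99012, -83.03817
3. 87.95787, 137.73987
4. -36.37965, -102.75625
5. -10.45517, 82.63389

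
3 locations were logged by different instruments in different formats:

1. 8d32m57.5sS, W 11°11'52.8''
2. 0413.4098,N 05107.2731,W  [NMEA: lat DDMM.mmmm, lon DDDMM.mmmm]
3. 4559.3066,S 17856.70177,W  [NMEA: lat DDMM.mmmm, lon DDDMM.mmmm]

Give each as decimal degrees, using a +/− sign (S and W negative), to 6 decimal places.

Point 1:
  Latitude: 8° + 32/60 + 57.5/3600 = 8 + 0.533333 + 0.015972 = 8.5493056
  S ⇒ negate
  λ: 11′ + 52.8″ = 11.88000′; 11 + 11.88000/60 = 11.1980000
  W ⇒ negate
Point 2:
  Latitude: degrees = first 2 digits = 4, minutes = 13.4098; 4 + 13.4098/60 = 4.2234967
  N → positive
  Longitude: degrees = first 3 digits = 51, minutes = 7.2731; 51 + 7.2731/60 = 51.1212183
  W → negative
Point 3:
  φ: degrees = first 2 digits = 45, minutes = 59.3066; 45 + 59.3066/60 = 45.9884433
  S ⇒ negate
  Lon: split at 3 digits → 178° and 56.70177′; 178 + 56.70177/60 = 178.9450295
  W → negative

1. -8.549306, -11.198000
2. 4.223497, -51.121218
3. -45.988443, -178.945030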